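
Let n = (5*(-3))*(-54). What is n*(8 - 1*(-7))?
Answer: 12150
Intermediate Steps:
n = 810 (n = -15*(-54) = 810)
n*(8 - 1*(-7)) = 810*(8 - 1*(-7)) = 810*(8 + 7) = 810*15 = 12150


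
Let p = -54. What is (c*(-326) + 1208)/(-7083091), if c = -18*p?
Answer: 315664/7083091 ≈ 0.044566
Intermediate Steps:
c = 972 (c = -18*(-54) = 972)
(c*(-326) + 1208)/(-7083091) = (972*(-326) + 1208)/(-7083091) = (-316872 + 1208)*(-1/7083091) = -315664*(-1/7083091) = 315664/7083091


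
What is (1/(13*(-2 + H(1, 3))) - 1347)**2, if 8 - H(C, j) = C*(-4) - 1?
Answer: 37102464400/20449 ≈ 1.8144e+6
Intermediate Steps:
H(C, j) = 9 + 4*C (H(C, j) = 8 - (C*(-4) - 1) = 8 - (-4*C - 1) = 8 - (-1 - 4*C) = 8 + (1 + 4*C) = 9 + 4*C)
(1/(13*(-2 + H(1, 3))) - 1347)**2 = (1/(13*(-2 + (9 + 4*1))) - 1347)**2 = (1/(13*(-2 + (9 + 4))) - 1347)**2 = (1/(13*(-2 + 13)) - 1347)**2 = (1/(13*11) - 1347)**2 = (1/143 - 1347)**2 = (-192620/143)**2 = 37102464400/20449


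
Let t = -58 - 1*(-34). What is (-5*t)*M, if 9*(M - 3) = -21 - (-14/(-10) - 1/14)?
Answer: 436/7 ≈ 62.286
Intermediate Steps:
t = -24 (t = -58 + 34 = -24)
M = 109/210 (M = 3 + (-21 - (-14/(-10) - 1/14))/9 = 3 + (-21 - (-14*(-1/10) - 1*1/14))/9 = 3 + (-21 - (7/5 - 1/14))/9 = 3 + (-21 - 1*93/70)/9 = 3 + (-21 - 93/70)/9 = 3 + (1/9)*(-1563/70) = 3 - 521/210 = 109/210 ≈ 0.51905)
(-5*t)*M = -5*(-24)*(109/210) = 120*(109/210) = 436/7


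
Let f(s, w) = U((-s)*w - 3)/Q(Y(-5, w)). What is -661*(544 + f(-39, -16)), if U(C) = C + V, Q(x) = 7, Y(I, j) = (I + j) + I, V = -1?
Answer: -2101980/7 ≈ -3.0028e+5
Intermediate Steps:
Y(I, j) = j + 2*I
U(C) = -1 + C (U(C) = C - 1 = -1 + C)
f(s, w) = -4/7 - s*w/7 (f(s, w) = (-1 + ((-s)*w - 3))/7 = (-1 + (-s*w - 3))*(1/7) = (-1 + (-3 - s*w))*(1/7) = (-4 - s*w)*(1/7) = -4/7 - s*w/7)
-661*(544 + f(-39, -16)) = -661*(544 + (-4/7 - 1/7*(-39)*(-16))) = -661*(544 + (-4/7 - 624/7)) = -661*(544 - 628/7) = -661*3180/7 = -2101980/7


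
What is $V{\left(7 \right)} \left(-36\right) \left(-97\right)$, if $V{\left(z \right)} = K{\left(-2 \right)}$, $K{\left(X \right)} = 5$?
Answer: $17460$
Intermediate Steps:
$V{\left(z \right)} = 5$
$V{\left(7 \right)} \left(-36\right) \left(-97\right) = 5 \left(-36\right) \left(-97\right) = \left(-180\right) \left(-97\right) = 17460$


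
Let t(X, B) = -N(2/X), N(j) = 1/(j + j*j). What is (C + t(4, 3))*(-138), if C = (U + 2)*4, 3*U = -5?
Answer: 0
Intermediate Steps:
U = -5/3 (U = (1/3)*(-5) = -5/3 ≈ -1.6667)
N(j) = 1/(j + j**2)
C = 4/3 (C = (-5/3 + 2)*4 = (1/3)*4 = 4/3 ≈ 1.3333)
t(X, B) = -X/(2*(1 + 2/X)) (t(X, B) = -1/((2/X)*(1 + 2/X)) = -X/2/(1 + 2/X) = -X/(2*(1 + 2/X)))
(C + t(4, 3))*(-138) = (4/3 - 1*4**2/(4 + 2*4))*(-138) = (4/3 - 1*16/(4 + 8))*(-138) = (4/3 - 1*16/12)*(-138) = (4/3 - 1*16*1/12)*(-138) = (4/3 - 4/3)*(-138) = 0*(-138) = 0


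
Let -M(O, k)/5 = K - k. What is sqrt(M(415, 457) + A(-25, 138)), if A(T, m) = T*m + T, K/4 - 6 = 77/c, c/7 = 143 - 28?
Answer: I*sqrt(694002)/23 ≈ 36.22*I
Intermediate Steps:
c = 805 (c = 7*(143 - 28) = 7*115 = 805)
K = 2804/115 (K = 24 + 4*(77/805) = 24 + 4*(77*(1/805)) = 24 + 4*(11/115) = 24 + 44/115 = 2804/115 ≈ 24.383)
M(O, k) = -2804/23 + 5*k (M(O, k) = -5*(2804/115 - k) = -2804/23 + 5*k)
A(T, m) = T + T*m
sqrt(M(415, 457) + A(-25, 138)) = sqrt((-2804/23 + 5*457) - 25*(1 + 138)) = sqrt((-2804/23 + 2285) - 25*139) = sqrt(49751/23 - 3475) = sqrt(-30174/23) = I*sqrt(694002)/23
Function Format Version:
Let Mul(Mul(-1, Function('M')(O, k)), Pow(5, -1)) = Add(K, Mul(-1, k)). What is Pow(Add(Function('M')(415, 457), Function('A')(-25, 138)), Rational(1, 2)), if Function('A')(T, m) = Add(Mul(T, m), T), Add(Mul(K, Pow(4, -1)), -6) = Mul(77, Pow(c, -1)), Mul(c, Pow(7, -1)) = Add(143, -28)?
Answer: Mul(Rational(1, 23), I, Pow(694002, Rational(1, 2))) ≈ Mul(36.220, I)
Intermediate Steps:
c = 805 (c = Mul(7, Add(143, -28)) = Mul(7, 115) = 805)
K = Rational(2804, 115) (K = Add(24, Mul(4, Mul(77, Pow(805, -1)))) = Add(24, Mul(4, Mul(77, Rational(1, 805)))) = Add(24, Mul(4, Rational(11, 115))) = Add(24, Rational(44, 115)) = Rational(2804, 115) ≈ 24.383)
Function('M')(O, k) = Add(Rational(-2804, 23), Mul(5, k)) (Function('M')(O, k) = Mul(-5, Add(Rational(2804, 115), Mul(-1, k))) = Add(Rational(-2804, 23), Mul(5, k)))
Function('A')(T, m) = Add(T, Mul(T, m))
Pow(Add(Function('M')(415, 457), Function('A')(-25, 138)), Rational(1, 2)) = Pow(Add(Add(Rational(-2804, 23), Mul(5, 457)), Mul(-25, Add(1, 138))), Rational(1, 2)) = Pow(Add(Add(Rational(-2804, 23), 2285), Mul(-25, 139)), Rational(1, 2)) = Pow(Add(Rational(49751, 23), -3475), Rational(1, 2)) = Pow(Rational(-30174, 23), Rational(1, 2)) = Mul(Rational(1, 23), I, Pow(694002, Rational(1, 2)))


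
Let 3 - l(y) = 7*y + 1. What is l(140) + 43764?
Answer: 42786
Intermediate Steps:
l(y) = 2 - 7*y (l(y) = 3 - (7*y + 1) = 3 - (1 + 7*y) = 3 + (-1 - 7*y) = 2 - 7*y)
l(140) + 43764 = (2 - 7*140) + 43764 = (2 - 980) + 43764 = -978 + 43764 = 42786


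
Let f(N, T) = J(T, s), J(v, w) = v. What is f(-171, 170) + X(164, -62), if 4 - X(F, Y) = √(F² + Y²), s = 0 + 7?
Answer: 174 - 2*√7685 ≈ -1.3283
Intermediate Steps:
s = 7
X(F, Y) = 4 - √(F² + Y²)
f(N, T) = T
f(-171, 170) + X(164, -62) = 170 + (4 - √(164² + (-62)²)) = 170 + (4 - √(26896 + 3844)) = 170 + (4 - √30740) = 170 + (4 - 2*√7685) = 174 - 2*√7685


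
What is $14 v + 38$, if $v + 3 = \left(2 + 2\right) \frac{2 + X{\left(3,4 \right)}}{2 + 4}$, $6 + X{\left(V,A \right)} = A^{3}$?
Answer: $556$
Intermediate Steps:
$X{\left(V,A \right)} = -6 + A^{3}$
$v = 37$ ($v = -3 + \left(2 + 2\right) \frac{2 - \left(6 - 4^{3}\right)}{2 + 4} = -3 + 4 \frac{2 + \left(-6 + 64\right)}{6} = -3 + 4 \left(2 + 58\right) \frac{1}{6} = -3 + 4 \cdot 60 \cdot \frac{1}{6} = -3 + 4 \cdot 10 = -3 + 40 = 37$)
$14 v + 38 = 14 \cdot 37 + 38 = 518 + 38 = 556$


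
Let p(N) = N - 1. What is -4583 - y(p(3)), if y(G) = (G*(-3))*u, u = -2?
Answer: -4595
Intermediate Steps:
p(N) = -1 + N
y(G) = 6*G (y(G) = (G*(-3))*(-2) = -3*G*(-2) = 6*G)
-4583 - y(p(3)) = -4583 - 6*(-1 + 3) = -4583 - 6*2 = -4583 - 1*12 = -4583 - 12 = -4595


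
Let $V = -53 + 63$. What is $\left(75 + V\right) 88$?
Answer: $7480$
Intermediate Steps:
$V = 10$
$\left(75 + V\right) 88 = \left(75 + 10\right) 88 = 85 \cdot 88 = 7480$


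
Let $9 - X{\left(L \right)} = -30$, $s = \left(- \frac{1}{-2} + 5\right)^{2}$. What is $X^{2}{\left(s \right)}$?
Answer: $1521$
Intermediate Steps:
$s = \frac{121}{4}$ ($s = \left(\left(-1\right) \left(- \frac{1}{2}\right) + 5\right)^{2} = \left(\frac{1}{2} + 5\right)^{2} = \left(\frac{11}{2}\right)^{2} = \frac{121}{4} \approx 30.25$)
$X{\left(L \right)} = 39$ ($X{\left(L \right)} = 9 - -30 = 9 + 30 = 39$)
$X^{2}{\left(s \right)} = 39^{2} = 1521$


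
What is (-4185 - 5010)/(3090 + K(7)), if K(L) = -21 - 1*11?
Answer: -9195/3058 ≈ -3.0069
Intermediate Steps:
K(L) = -32 (K(L) = -21 - 11 = -32)
(-4185 - 5010)/(3090 + K(7)) = (-4185 - 5010)/(3090 - 32) = -9195/3058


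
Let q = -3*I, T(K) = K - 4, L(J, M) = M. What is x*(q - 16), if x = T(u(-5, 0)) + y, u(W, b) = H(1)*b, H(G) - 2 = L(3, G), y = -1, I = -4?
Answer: 20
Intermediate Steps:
H(G) = 2 + G
u(W, b) = 3*b (u(W, b) = (2 + 1)*b = 3*b)
T(K) = -4 + K
q = 12 (q = -3*(-4) = 12)
x = -5 (x = (-4 + 3*0) - 1 = (-4 + 0) - 1 = -4 - 1 = -5)
x*(q - 16) = -5*(12 - 16) = -5*(-4) = 20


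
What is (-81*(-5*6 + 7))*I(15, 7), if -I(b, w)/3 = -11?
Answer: 61479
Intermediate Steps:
I(b, w) = 33 (I(b, w) = -3*(-11) = 33)
(-81*(-5*6 + 7))*I(15, 7) = -81*(-5*6 + 7)*33 = -81*(-30 + 7)*33 = -81*(-23)*33 = 1863*33 = 61479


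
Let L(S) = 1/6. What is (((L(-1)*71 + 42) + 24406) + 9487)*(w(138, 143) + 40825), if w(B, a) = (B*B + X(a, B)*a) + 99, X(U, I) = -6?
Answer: 6019791955/3 ≈ 2.0066e+9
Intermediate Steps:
L(S) = ⅙
w(B, a) = 99 + B² - 6*a (w(B, a) = (B*B - 6*a) + 99 = (B² - 6*a) + 99 = 99 + B² - 6*a)
(((L(-1)*71 + 42) + 24406) + 9487)*(w(138, 143) + 40825) = ((((⅙)*71 + 42) + 24406) + 9487)*((99 + 138² - 6*143) + 40825) = (((71/6 + 42) + 24406) + 9487)*((99 + 19044 - 858) + 40825) = ((323/6 + 24406) + 9487)*(18285 + 40825) = (146759/6 + 9487)*59110 = (203681/6)*59110 = 6019791955/3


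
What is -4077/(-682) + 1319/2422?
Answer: 2693513/412951 ≈ 6.5226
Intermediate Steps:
-4077/(-682) + 1319/2422 = -4077*(-1/682) + 1319*(1/2422) = 4077/682 + 1319/2422 = 2693513/412951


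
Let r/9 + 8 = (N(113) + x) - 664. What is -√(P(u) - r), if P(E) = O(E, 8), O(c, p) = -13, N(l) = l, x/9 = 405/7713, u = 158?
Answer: -√3682341317/857 ≈ -70.808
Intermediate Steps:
x = 405/857 (x = 9*(405/7713) = 9*(405*(1/7713)) = 9*(45/857) = 405/857 ≈ 0.47258)
r = -4307922/857 (r = -72 + 9*((113 + 405/857) - 664) = -72 + 9*(97246/857 - 664) = -72 + 9*(-471802/857) = -72 - 4246218/857 = -4307922/857 ≈ -5026.8)
P(E) = -13
-√(P(u) - r) = -√(-13 - 1*(-4307922/857)) = -√(-13 + 4307922/857) = -√(4296781/857) = -√3682341317/857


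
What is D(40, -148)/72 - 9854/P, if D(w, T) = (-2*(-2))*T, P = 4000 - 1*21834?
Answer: -615515/80253 ≈ -7.6697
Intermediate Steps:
P = -17834 (P = 4000 - 21834 = -17834)
D(w, T) = 4*T
D(40, -148)/72 - 9854/P = (4*(-148))/72 - 9854/(-17834) = -592*1/72 - 9854*(-1/17834) = -74/9 + 4927/8917 = -615515/80253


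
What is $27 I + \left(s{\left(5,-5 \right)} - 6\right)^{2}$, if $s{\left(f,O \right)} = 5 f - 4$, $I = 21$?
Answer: $792$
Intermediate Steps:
$s{\left(f,O \right)} = -4 + 5 f$
$27 I + \left(s{\left(5,-5 \right)} - 6\right)^{2} = 27 \cdot 21 + \left(\left(-4 + 5 \cdot 5\right) - 6\right)^{2} = 567 + \left(\left(-4 + 25\right) - 6\right)^{2} = 567 + \left(21 - 6\right)^{2} = 567 + 15^{2} = 567 + 225 = 792$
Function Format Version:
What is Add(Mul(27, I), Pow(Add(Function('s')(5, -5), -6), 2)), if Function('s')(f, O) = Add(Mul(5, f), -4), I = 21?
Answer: 792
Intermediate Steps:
Function('s')(f, O) = Add(-4, Mul(5, f))
Add(Mul(27, I), Pow(Add(Function('s')(5, -5), -6), 2)) = Add(Mul(27, 21), Pow(Add(Add(-4, Mul(5, 5)), -6), 2)) = Add(567, Pow(Add(Add(-4, 25), -6), 2)) = Add(567, Pow(Add(21, -6), 2)) = Add(567, Pow(15, 2)) = Add(567, 225) = 792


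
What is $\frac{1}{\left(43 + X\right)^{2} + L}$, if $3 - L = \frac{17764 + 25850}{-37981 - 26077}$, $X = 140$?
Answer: $\frac{32029}{1072737075} \approx 2.9857 \cdot 10^{-5}$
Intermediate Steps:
$L = \frac{117894}{32029}$ ($L = 3 - \frac{17764 + 25850}{-37981 - 26077} = 3 - \frac{43614}{-64058} = 3 - 43614 \left(- \frac{1}{64058}\right) = 3 - - \frac{21807}{32029} = 3 + \frac{21807}{32029} = \frac{117894}{32029} \approx 3.6809$)
$\frac{1}{\left(43 + X\right)^{2} + L} = \frac{1}{\left(43 + 140\right)^{2} + \frac{117894}{32029}} = \frac{1}{183^{2} + \frac{117894}{32029}} = \frac{1}{33489 + \frac{117894}{32029}} = \frac{1}{\frac{1072737075}{32029}} = \frac{32029}{1072737075}$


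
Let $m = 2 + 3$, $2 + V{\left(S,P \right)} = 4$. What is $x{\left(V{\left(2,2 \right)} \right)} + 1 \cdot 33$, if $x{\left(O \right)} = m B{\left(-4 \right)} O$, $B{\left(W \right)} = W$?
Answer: $-7$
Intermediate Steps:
$V{\left(S,P \right)} = 2$ ($V{\left(S,P \right)} = -2 + 4 = 2$)
$m = 5$
$x{\left(O \right)} = - 20 O$ ($x{\left(O \right)} = 5 \left(-4\right) O = - 20 O$)
$x{\left(V{\left(2,2 \right)} \right)} + 1 \cdot 33 = \left(-20\right) 2 + 1 \cdot 33 = -40 + 33 = -7$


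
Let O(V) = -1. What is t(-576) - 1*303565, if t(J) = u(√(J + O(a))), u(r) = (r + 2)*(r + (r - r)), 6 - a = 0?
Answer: -304142 + 2*I*√577 ≈ -3.0414e+5 + 48.042*I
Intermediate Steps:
a = 6 (a = 6 - 1*0 = 6 + 0 = 6)
u(r) = r*(2 + r) (u(r) = (2 + r)*(r + 0) = (2 + r)*r = r*(2 + r))
t(J) = √(-1 + J)*(2 + √(-1 + J)) (t(J) = √(J - 1)*(2 + √(J - 1)) = √(-1 + J)*(2 + √(-1 + J)))
t(-576) - 1*303565 = (-1 - 576 + 2*√(-1 - 576)) - 1*303565 = (-1 - 576 + 2*√(-577)) - 303565 = (-1 - 576 + 2*(I*√577)) - 303565 = (-1 - 576 + 2*I*√577) - 303565 = (-577 + 2*I*√577) - 303565 = -304142 + 2*I*√577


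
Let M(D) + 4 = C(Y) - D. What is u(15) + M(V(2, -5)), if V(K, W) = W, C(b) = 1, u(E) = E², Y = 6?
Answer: 227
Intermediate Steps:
M(D) = -3 - D (M(D) = -4 + (1 - D) = -3 - D)
u(15) + M(V(2, -5)) = 15² + (-3 - 1*(-5)) = 225 + (-3 + 5) = 225 + 2 = 227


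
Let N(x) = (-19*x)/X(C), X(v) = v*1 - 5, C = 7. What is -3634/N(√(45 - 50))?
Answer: -7268*I*√5/95 ≈ -171.07*I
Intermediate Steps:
X(v) = -5 + v (X(v) = v - 5 = -5 + v)
N(x) = -19*x/2 (N(x) = (-19*x)/(-5 + 7) = -19*x/2)
-3634/N(√(45 - 50)) = -3634*(-2/(19*√(45 - 50))) = -3634*2*I*√5/95 = -7268*I*√5/95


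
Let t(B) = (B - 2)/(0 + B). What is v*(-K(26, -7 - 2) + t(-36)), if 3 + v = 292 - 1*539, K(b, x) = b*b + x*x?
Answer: 1700875/9 ≈ 1.8899e+5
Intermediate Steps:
K(b, x) = b² + x²
t(B) = (-2 + B)/B
v = -250 (v = -3 + (292 - 1*539) = -3 + (292 - 539) = -3 - 247 = -250)
v*(-K(26, -7 - 2) + t(-36)) = -250*(-(26² + (-7 - 2)²) + (-2 - 36)/(-36)) = -250*(-(676 + (-9)²) - 1/36*(-38)) = -250*(-(676 + 81) + 19/18) = -250*(-1*757 + 19/18) = -250*(-757 + 19/18) = -250*(-13607/18) = 1700875/9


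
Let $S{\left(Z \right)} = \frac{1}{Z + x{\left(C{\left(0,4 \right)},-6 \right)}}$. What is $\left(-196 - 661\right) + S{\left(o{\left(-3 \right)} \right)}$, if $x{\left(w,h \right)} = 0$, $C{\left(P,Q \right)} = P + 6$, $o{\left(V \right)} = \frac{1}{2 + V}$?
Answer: $-858$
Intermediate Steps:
$C{\left(P,Q \right)} = 6 + P$
$S{\left(Z \right)} = \frac{1}{Z}$ ($S{\left(Z \right)} = \frac{1}{Z + 0} = \frac{1}{Z}$)
$\left(-196 - 661\right) + S{\left(o{\left(-3 \right)} \right)} = \left(-196 - 661\right) + \frac{1}{\frac{1}{2 - 3}} = -857 + \frac{1}{\frac{1}{-1}} = -857 + \frac{1}{-1} = -857 - 1 = -858$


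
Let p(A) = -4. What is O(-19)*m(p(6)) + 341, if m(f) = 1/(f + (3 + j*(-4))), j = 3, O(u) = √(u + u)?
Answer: 341 - I*√38/13 ≈ 341.0 - 0.47419*I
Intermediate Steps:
O(u) = √2*√u (O(u) = √(2*u) = √2*√u)
m(f) = 1/(-9 + f) (m(f) = 1/(f + (3 + 3*(-4))) = 1/(f + (3 - 12)) = 1/(f - 9) = 1/(-9 + f))
O(-19)*m(p(6)) + 341 = (√2*√(-19))/(-9 - 4) + 341 = (√2*(I*√19))/(-13) + 341 = (I*√38)*(-1/13) + 341 = -I*√38/13 + 341 = 341 - I*√38/13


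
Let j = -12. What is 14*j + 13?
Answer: -155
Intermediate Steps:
14*j + 13 = 14*(-12) + 13 = -168 + 13 = -155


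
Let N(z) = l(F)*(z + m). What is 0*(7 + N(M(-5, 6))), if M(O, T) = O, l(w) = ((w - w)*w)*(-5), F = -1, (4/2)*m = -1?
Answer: 0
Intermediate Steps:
m = -1/2 (m = (1/2)*(-1) = -1/2 ≈ -0.50000)
l(w) = 0 (l(w) = (0*w)*(-5) = 0*(-5) = 0)
N(z) = 0 (N(z) = 0*(z - 1/2) = 0*(-1/2 + z) = 0)
0*(7 + N(M(-5, 6))) = 0*(7 + 0) = 0*7 = 0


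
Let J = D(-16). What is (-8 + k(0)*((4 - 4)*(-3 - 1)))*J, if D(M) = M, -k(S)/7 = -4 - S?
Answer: 128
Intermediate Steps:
k(S) = 28 + 7*S (k(S) = -7*(-4 - S) = 28 + 7*S)
J = -16
(-8 + k(0)*((4 - 4)*(-3 - 1)))*J = (-8 + (28 + 7*0)*((4 - 4)*(-3 - 1)))*(-16) = (-8 + (28 + 0)*(0*(-4)))*(-16) = (-8 + 28*0)*(-16) = (-8 + 0)*(-16) = -8*(-16) = 128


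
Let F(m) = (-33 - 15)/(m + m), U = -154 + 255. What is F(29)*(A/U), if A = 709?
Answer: -17016/2929 ≈ -5.8095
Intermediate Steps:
U = 101
F(m) = -24/m (F(m) = -48*1/(2*m) = -24/m)
F(29)*(A/U) = (-24/29)*(709/101) = (-24*1/29)*(709*(1/101)) = -24/29*709/101 = -17016/2929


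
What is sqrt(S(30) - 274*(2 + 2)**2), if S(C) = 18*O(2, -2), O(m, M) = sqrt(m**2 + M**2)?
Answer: 2*sqrt(-1096 + 9*sqrt(2)) ≈ 65.826*I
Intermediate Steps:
O(m, M) = sqrt(M**2 + m**2)
S(C) = 36*sqrt(2) (S(C) = 18*sqrt((-2)**2 + 2**2) = 18*sqrt(4 + 4) = 18*sqrt(8) = 18*(2*sqrt(2)) = 36*sqrt(2))
sqrt(S(30) - 274*(2 + 2)**2) = sqrt(36*sqrt(2) - 274*(2 + 2)**2) = sqrt(36*sqrt(2) - 274*4**2) = sqrt(36*sqrt(2) - 274*16) = sqrt(36*sqrt(2) - 4384) = sqrt(-4384 + 36*sqrt(2))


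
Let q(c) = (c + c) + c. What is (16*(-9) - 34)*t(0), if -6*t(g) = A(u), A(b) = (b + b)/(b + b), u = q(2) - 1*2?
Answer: 89/3 ≈ 29.667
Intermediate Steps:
q(c) = 3*c (q(c) = 2*c + c = 3*c)
u = 4 (u = 3*2 - 1*2 = 6 - 2 = 4)
A(b) = 1 (A(b) = (2*b)/((2*b)) = (2*b)*(1/(2*b)) = 1)
t(g) = -⅙ (t(g) = -⅙*1 = -⅙)
(16*(-9) - 34)*t(0) = (16*(-9) - 34)*(-⅙) = (-144 - 34)*(-⅙) = -178*(-⅙) = 89/3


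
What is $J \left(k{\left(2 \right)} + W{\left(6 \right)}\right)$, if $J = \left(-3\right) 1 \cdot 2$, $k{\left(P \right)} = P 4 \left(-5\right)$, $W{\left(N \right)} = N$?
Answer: $204$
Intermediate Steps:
$k{\left(P \right)} = - 20 P$ ($k{\left(P \right)} = 4 P \left(-5\right) = - 20 P$)
$J = -6$ ($J = \left(-3\right) 2 = -6$)
$J \left(k{\left(2 \right)} + W{\left(6 \right)}\right) = - 6 \left(\left(-20\right) 2 + 6\right) = - 6 \left(-40 + 6\right) = \left(-6\right) \left(-34\right) = 204$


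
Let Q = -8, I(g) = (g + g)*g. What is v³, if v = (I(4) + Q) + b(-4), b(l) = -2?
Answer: 10648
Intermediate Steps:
I(g) = 2*g² (I(g) = (2*g)*g = 2*g²)
v = 22 (v = (2*4² - 8) - 2 = (2*16 - 8) - 2 = (32 - 8) - 2 = 24 - 2 = 22)
v³ = 22³ = 10648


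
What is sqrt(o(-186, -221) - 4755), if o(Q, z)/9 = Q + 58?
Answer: I*sqrt(5907) ≈ 76.857*I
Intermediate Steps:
o(Q, z) = 522 + 9*Q (o(Q, z) = 9*(Q + 58) = 9*(58 + Q) = 522 + 9*Q)
sqrt(o(-186, -221) - 4755) = sqrt((522 + 9*(-186)) - 4755) = sqrt((522 - 1674) - 4755) = sqrt(-1152 - 4755) = sqrt(-5907) = I*sqrt(5907)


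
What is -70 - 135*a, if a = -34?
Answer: 4520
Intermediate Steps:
-70 - 135*a = -70 - 135*(-34) = -70 + 4590 = 4520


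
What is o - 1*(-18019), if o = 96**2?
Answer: 27235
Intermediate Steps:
o = 9216
o - 1*(-18019) = 9216 - 1*(-18019) = 9216 + 18019 = 27235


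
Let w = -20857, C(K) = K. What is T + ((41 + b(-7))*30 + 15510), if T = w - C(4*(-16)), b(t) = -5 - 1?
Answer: -4233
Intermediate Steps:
b(t) = -6
T = -20793 (T = -20857 - 4*(-16) = -20857 - 1*(-64) = -20857 + 64 = -20793)
T + ((41 + b(-7))*30 + 15510) = -20793 + ((41 - 6)*30 + 15510) = -20793 + (35*30 + 15510) = -20793 + (1050 + 15510) = -20793 + 16560 = -4233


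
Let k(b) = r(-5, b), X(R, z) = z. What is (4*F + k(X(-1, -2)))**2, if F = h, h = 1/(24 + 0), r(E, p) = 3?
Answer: 361/36 ≈ 10.028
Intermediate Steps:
k(b) = 3
h = 1/24 ≈ 0.041667
F = 1/24 ≈ 0.041667
(4*F + k(X(-1, -2)))**2 = (4*(1/24) + 3)**2 = (1/6 + 3)**2 = (19/6)**2 = 361/36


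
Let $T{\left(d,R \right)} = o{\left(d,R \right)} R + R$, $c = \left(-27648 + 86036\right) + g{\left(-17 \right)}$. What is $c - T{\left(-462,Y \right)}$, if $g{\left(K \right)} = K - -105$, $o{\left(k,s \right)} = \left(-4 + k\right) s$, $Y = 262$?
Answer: $32046318$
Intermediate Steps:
$o{\left(k,s \right)} = s \left(-4 + k\right)$
$g{\left(K \right)} = 105 + K$ ($g{\left(K \right)} = K + 105 = 105 + K$)
$c = 58476$ ($c = \left(-27648 + 86036\right) + \left(105 - 17\right) = 58388 + 88 = 58476$)
$T{\left(d,R \right)} = R + R^{2} \left(-4 + d\right)$ ($T{\left(d,R \right)} = R \left(-4 + d\right) R + R = R^{2} \left(-4 + d\right) + R = R + R^{2} \left(-4 + d\right)$)
$c - T{\left(-462,Y \right)} = 58476 - 262 \left(1 + 262 \left(-4 - 462\right)\right) = 58476 - 262 \left(1 + 262 \left(-466\right)\right) = 58476 - 262 \left(1 - 122092\right) = 58476 - 262 \left(-122091\right) = 58476 - -31987842 = 58476 + 31987842 = 32046318$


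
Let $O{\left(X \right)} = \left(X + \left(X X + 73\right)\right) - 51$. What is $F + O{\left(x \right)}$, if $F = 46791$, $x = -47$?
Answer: $48975$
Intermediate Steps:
$O{\left(X \right)} = 22 + X + X^{2}$ ($O{\left(X \right)} = \left(X + \left(X^{2} + 73\right)\right) - 51 = \left(X + \left(73 + X^{2}\right)\right) - 51 = \left(73 + X + X^{2}\right) - 51 = 22 + X + X^{2}$)
$F + O{\left(x \right)} = 46791 + \left(22 - 47 + \left(-47\right)^{2}\right) = 46791 + \left(22 - 47 + 2209\right) = 46791 + 2184 = 48975$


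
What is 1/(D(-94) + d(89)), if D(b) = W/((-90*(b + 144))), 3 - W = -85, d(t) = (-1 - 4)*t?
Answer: -1125/500647 ≈ -0.0022471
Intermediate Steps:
d(t) = -5*t
W = 88 (W = 3 - 1*(-85) = 3 + 85 = 88)
D(b) = 88/(-12960 - 90*b) (D(b) = 88/((-90*(b + 144))) = 88/((-90*(144 + b))) = 88/(-12960 - 90*b))
1/(D(-94) + d(89)) = 1/(-44/(6480 + 45*(-94)) - 5*89) = 1/(-44/(6480 - 4230) - 445) = 1/(-44/2250 - 445) = 1/(-44*1/2250 - 445) = 1/(-22/1125 - 445) = 1/(-500647/1125) = -1125/500647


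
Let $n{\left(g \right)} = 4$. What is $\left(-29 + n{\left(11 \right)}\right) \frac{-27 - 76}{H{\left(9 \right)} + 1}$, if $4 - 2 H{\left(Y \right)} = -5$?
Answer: $\frac{5150}{11} \approx 468.18$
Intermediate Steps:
$H{\left(Y \right)} = \frac{9}{2}$ ($H{\left(Y \right)} = 2 - - \frac{5}{2} = 2 + \frac{5}{2} = \frac{9}{2}$)
$\left(-29 + n{\left(11 \right)}\right) \frac{-27 - 76}{H{\left(9 \right)} + 1} = \left(-29 + 4\right) \frac{-27 - 76}{\frac{9}{2} + 1} = - 25 \left(- \frac{103}{\frac{11}{2}}\right) = - 25 \left(\left(-103\right) \frac{2}{11}\right) = \left(-25\right) \left(- \frac{206}{11}\right) = \frac{5150}{11}$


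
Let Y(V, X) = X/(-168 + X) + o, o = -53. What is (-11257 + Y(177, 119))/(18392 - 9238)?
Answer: -79187/64078 ≈ -1.2358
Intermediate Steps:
Y(V, X) = -53 + X/(-168 + X) (Y(V, X) = X/(-168 + X) - 53 = -53 + X/(-168 + X))
(-11257 + Y(177, 119))/(18392 - 9238) = (-11257 + 4*(2226 - 13*119)/(-168 + 119))/(18392 - 9238) = (-11257 + 4*(2226 - 1547)/(-49))/9154 = (-11257 + 4*(-1/49)*679)*(1/9154) = (-11257 - 388/7)*(1/9154) = -79187/7*1/9154 = -79187/64078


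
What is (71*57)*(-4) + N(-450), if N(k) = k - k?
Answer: -16188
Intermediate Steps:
N(k) = 0
(71*57)*(-4) + N(-450) = (71*57)*(-4) + 0 = 4047*(-4) + 0 = -16188 + 0 = -16188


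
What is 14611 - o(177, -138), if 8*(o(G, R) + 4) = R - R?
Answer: 14615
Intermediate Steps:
o(G, R) = -4 (o(G, R) = -4 + (R - R)/8 = -4 + (⅛)*0 = -4 + 0 = -4)
14611 - o(177, -138) = 14611 - 1*(-4) = 14611 + 4 = 14615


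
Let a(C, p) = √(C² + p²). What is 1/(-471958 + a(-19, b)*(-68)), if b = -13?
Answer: -235979/111370951522 + 17*√530/55685475761 ≈ -2.1118e-6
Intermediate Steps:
1/(-471958 + a(-19, b)*(-68)) = 1/(-471958 + √((-19)² + (-13)²)*(-68)) = 1/(-471958 + √(361 + 169)*(-68)) = 1/(-471958 + √530*(-68)) = 1/(-471958 - 68*√530)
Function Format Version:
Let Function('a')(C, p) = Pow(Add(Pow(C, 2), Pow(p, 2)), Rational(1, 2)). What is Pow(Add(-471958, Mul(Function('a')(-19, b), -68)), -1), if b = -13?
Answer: Add(Rational(-235979, 111370951522), Mul(Rational(17, 55685475761), Pow(530, Rational(1, 2)))) ≈ -2.1118e-6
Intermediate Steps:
Pow(Add(-471958, Mul(Function('a')(-19, b), -68)), -1) = Pow(Add(-471958, Mul(Pow(Add(Pow(-19, 2), Pow(-13, 2)), Rational(1, 2)), -68)), -1) = Pow(Add(-471958, Mul(Pow(Add(361, 169), Rational(1, 2)), -68)), -1) = Pow(Add(-471958, Mul(Pow(530, Rational(1, 2)), -68)), -1) = Pow(Add(-471958, Mul(-68, Pow(530, Rational(1, 2)))), -1)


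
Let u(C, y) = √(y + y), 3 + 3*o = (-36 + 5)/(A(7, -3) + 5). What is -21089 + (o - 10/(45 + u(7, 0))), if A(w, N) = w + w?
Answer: -3606521/171 ≈ -21091.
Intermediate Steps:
A(w, N) = 2*w
o = -88/57 (o = -1 + ((-36 + 5)/(2*7 + 5))/3 = -1 + (-31/(14 + 5))/3 = -1 + (-31/19)/3 = -1 + (-31*1/19)/3 = -1 + (⅓)*(-31/19) = -1 - 31/57 = -88/57 ≈ -1.5439)
u(C, y) = √2*√y (u(C, y) = √(2*y) = √2*√y)
-21089 + (o - 10/(45 + u(7, 0))) = -21089 + (-88/57 - 10/(45 + √2*√0)) = -21089 + (-88/57 - 10/(45 + √2*0)) = -21089 + (-88/57 - 10/(45 + 0)) = -21089 + (-88/57 - 10/45) = -21089 + (-88/57 + (1/45)*(-10)) = -21089 + (-88/57 - 2/9) = -21089 - 302/171 = -3606521/171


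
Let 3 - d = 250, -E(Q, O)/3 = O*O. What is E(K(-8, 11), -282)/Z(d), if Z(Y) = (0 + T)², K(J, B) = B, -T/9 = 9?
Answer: -8836/243 ≈ -36.362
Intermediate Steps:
T = -81 (T = -9*9 = -81)
E(Q, O) = -3*O² (E(Q, O) = -3*O*O = -3*O²)
d = -247 (d = 3 - 1*250 = 3 - 250 = -247)
Z(Y) = 6561 (Z(Y) = (0 - 81)² = (-81)² = 6561)
E(K(-8, 11), -282)/Z(d) = -3*(-282)²/6561 = -3*79524*(1/6561) = -238572*1/6561 = -8836/243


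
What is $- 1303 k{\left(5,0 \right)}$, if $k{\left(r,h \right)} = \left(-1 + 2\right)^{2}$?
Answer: $-1303$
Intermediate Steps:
$k{\left(r,h \right)} = 1$ ($k{\left(r,h \right)} = 1^{2} = 1$)
$- 1303 k{\left(5,0 \right)} = \left(-1303\right) 1 = -1303$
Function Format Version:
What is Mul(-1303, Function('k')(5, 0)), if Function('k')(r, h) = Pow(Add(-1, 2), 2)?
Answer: -1303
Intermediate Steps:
Function('k')(r, h) = 1 (Function('k')(r, h) = Pow(1, 2) = 1)
Mul(-1303, Function('k')(5, 0)) = Mul(-1303, 1) = -1303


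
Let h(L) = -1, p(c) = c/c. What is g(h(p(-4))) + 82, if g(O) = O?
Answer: 81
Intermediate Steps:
p(c) = 1
g(h(p(-4))) + 82 = -1 + 82 = 81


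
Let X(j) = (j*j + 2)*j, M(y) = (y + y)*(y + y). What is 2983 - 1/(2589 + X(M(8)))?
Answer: 50055685610/16780317 ≈ 2983.0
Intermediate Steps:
M(y) = 4*y**2 (M(y) = (2*y)*(2*y) = 4*y**2)
X(j) = j*(2 + j**2) (X(j) = (j**2 + 2)*j = (2 + j**2)*j = j*(2 + j**2))
2983 - 1/(2589 + X(M(8))) = 2983 - 1/(2589 + (4*8**2)*(2 + (4*8**2)**2)) = 2983 - 1/(2589 + (4*64)*(2 + (4*64)**2)) = 2983 - 1/(2589 + 256*(2 + 256**2)) = 2983 - 1/(2589 + 256*(2 + 65536)) = 2983 - 1/(2589 + 256*65538) = 2983 - 1/(2589 + 16777728) = 2983 - 1/16780317 = 50055685610/16780317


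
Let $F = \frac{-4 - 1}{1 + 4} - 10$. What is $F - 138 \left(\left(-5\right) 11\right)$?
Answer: $7579$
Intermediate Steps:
$F = -11$ ($F = - \frac{5}{5} - 10 = \left(-5\right) \frac{1}{5} - 10 = -1 - 10 = -11$)
$F - 138 \left(\left(-5\right) 11\right) = -11 - 138 \left(\left(-5\right) 11\right) = -11 - -7590 = -11 + 7590 = 7579$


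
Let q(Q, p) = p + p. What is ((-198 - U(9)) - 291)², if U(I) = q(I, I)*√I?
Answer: 294849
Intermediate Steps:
q(Q, p) = 2*p
U(I) = 2*I^(3/2) (U(I) = (2*I)*√I = 2*I^(3/2))
((-198 - U(9)) - 291)² = ((-198 - 2*9^(3/2)) - 291)² = ((-198 - 2*27) - 291)² = ((-198 - 1*54) - 291)² = ((-198 - 54) - 291)² = (-252 - 291)² = (-543)² = 294849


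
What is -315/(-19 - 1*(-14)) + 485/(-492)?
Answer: 30511/492 ≈ 62.014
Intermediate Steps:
-315/(-19 - 1*(-14)) + 485/(-492) = -315/(-19 + 14) + 485*(-1/492) = -315/(-5) - 485/492 = -315*(-⅕) - 485/492 = 63 - 485/492 = 30511/492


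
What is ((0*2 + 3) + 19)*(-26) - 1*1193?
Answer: -1765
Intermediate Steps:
((0*2 + 3) + 19)*(-26) - 1*1193 = ((0 + 3) + 19)*(-26) - 1193 = (3 + 19)*(-26) - 1193 = 22*(-26) - 1193 = -572 - 1193 = -1765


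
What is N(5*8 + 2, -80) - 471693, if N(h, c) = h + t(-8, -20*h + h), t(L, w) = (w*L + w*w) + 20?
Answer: 171557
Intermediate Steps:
t(L, w) = 20 + w² + L*w (t(L, w) = (L*w + w²) + 20 = (w² + L*w) + 20 = 20 + w² + L*w)
N(h, c) = 20 + 153*h + 361*h² (N(h, c) = h + (20 + (-20*h + h)² - 8*(-20*h + h)) = h + (20 + (-19*h)² - (-152)*h) = h + (20 + 361*h² + 152*h) = h + (20 + 152*h + 361*h²) = 20 + 153*h + 361*h²)
N(5*8 + 2, -80) - 471693 = (20 + 153*(5*8 + 2) + 361*(5*8 + 2)²) - 471693 = (20 + 153*(40 + 2) + 361*(40 + 2)²) - 471693 = (20 + 153*42 + 361*42²) - 471693 = (20 + 6426 + 361*1764) - 471693 = (20 + 6426 + 636804) - 471693 = 643250 - 471693 = 171557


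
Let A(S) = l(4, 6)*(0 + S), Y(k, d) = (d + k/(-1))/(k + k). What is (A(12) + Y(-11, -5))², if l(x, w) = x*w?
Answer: 10017225/121 ≈ 82787.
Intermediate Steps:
l(x, w) = w*x
Y(k, d) = (d - k)/(2*k) (Y(k, d) = (d + k*(-1))/((2*k)) = (d - k)*(1/(2*k)) = (d - k)/(2*k))
A(S) = 24*S (A(S) = (6*4)*(0 + S) = 24*S)
(A(12) + Y(-11, -5))² = (24*12 + (½)*(-5 - 1*(-11))/(-11))² = (288 + (½)*(-1/11)*(-5 + 11))² = (288 + (½)*(-1/11)*6)² = (288 - 3/11)² = (3165/11)² = 10017225/121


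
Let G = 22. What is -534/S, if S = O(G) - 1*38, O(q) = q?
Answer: 267/8 ≈ 33.375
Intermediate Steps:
S = -16 (S = 22 - 1*38 = 22 - 38 = -16)
-534/S = -534/(-16) = -534*(-1/16) = 267/8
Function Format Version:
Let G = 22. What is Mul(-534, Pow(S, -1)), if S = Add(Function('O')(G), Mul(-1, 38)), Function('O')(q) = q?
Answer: Rational(267, 8) ≈ 33.375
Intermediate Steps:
S = -16 (S = Add(22, Mul(-1, 38)) = Add(22, -38) = -16)
Mul(-534, Pow(S, -1)) = Mul(-534, Pow(-16, -1)) = Mul(-534, Rational(-1, 16)) = Rational(267, 8)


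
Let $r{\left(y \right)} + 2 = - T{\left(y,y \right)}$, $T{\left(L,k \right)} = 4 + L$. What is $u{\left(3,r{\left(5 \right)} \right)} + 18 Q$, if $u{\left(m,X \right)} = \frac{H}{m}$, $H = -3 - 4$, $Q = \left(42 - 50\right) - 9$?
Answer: $- \frac{925}{3} \approx -308.33$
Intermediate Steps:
$Q = -17$ ($Q = -8 - 9 = -17$)
$H = -7$
$r{\left(y \right)} = -6 - y$ ($r{\left(y \right)} = -2 - \left(4 + y\right) = -6 - y$)
$u{\left(m,X \right)} = - \frac{7}{m}$
$u{\left(3,r{\left(5 \right)} \right)} + 18 Q = - \frac{7}{3} + 18 \left(-17\right) = \left(-7\right) \frac{1}{3} - 306 = - \frac{7}{3} - 306 = - \frac{925}{3}$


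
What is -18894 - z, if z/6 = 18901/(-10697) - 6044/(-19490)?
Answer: -1968642171444/104242265 ≈ -18885.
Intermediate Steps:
z = -911183466/104242265 (z = 6*(18901/(-10697) - 6044/(-19490)) = 6*(18901*(-1/10697) - 6044*(-1/19490)) = 6*(-18901/10697 + 3022/9745) = 6*(-151863911/104242265) = -911183466/104242265 ≈ -8.7410)
-18894 - z = -18894 - 1*(-911183466/104242265) = -18894 + 911183466/104242265 = -1968642171444/104242265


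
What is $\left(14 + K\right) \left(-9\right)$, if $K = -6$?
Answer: $-72$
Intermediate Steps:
$\left(14 + K\right) \left(-9\right) = \left(14 - 6\right) \left(-9\right) = 8 \left(-9\right) = -72$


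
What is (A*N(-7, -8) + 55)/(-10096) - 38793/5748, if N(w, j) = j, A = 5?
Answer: -32645029/4835984 ≈ -6.7504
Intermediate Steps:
(A*N(-7, -8) + 55)/(-10096) - 38793/5748 = (5*(-8) + 55)/(-10096) - 38793/5748 = (-40 + 55)*(-1/10096) - 38793*1/5748 = 15*(-1/10096) - 12931/1916 = -15/10096 - 12931/1916 = -32645029/4835984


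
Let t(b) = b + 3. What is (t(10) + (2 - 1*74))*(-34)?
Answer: 2006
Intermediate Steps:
t(b) = 3 + b
(t(10) + (2 - 1*74))*(-34) = ((3 + 10) + (2 - 1*74))*(-34) = (13 + (2 - 74))*(-34) = (13 - 72)*(-34) = -59*(-34) = 2006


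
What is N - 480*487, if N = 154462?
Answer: -79298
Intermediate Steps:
N - 480*487 = 154462 - 480*487 = 154462 - 233760 = -79298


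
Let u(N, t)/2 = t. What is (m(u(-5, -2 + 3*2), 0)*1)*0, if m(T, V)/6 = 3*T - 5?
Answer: 0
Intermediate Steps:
u(N, t) = 2*t
m(T, V) = -30 + 18*T (m(T, V) = 6*(3*T - 5) = 6*(-5 + 3*T) = -30 + 18*T)
(m(u(-5, -2 + 3*2), 0)*1)*0 = ((-30 + 18*(2*(-2 + 3*2)))*1)*0 = ((-30 + 18*(2*(-2 + 6)))*1)*0 = ((-30 + 18*(2*4))*1)*0 = ((-30 + 18*8)*1)*0 = ((-30 + 144)*1)*0 = (114*1)*0 = 114*0 = 0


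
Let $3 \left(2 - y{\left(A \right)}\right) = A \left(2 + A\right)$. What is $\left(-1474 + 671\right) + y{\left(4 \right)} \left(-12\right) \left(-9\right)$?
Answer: $-1451$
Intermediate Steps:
$y{\left(A \right)} = 2 - \frac{A \left(2 + A\right)}{3}$
$\left(-1474 + 671\right) + y{\left(4 \right)} \left(-12\right) \left(-9\right) = \left(-1474 + 671\right) + \left(2 - \frac{8}{3} - \frac{4^{2}}{3}\right) \left(-12\right) \left(-9\right) = -803 + \left(2 - \frac{8}{3} - \frac{16}{3}\right) \left(-12\right) \left(-9\right) = -803 + \left(-6\right) \left(-12\right) \left(-9\right) = -803 + 72 \left(-9\right) = -803 - 648 = -1451$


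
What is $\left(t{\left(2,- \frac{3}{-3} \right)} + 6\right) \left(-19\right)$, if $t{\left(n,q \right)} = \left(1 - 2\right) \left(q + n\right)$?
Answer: $-57$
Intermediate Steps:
$t{\left(n,q \right)} = - n - q$ ($t{\left(n,q \right)} = - (n + q) = - n - q$)
$\left(t{\left(2,- \frac{3}{-3} \right)} + 6\right) \left(-19\right) = \left(\left(\left(-1\right) 2 - - \frac{3}{-3}\right) + 6\right) \left(-19\right) = \left(\left(-2 - \left(-3\right) \left(- \frac{1}{3}\right)\right) + 6\right) \left(-19\right) = \left(\left(-2 - 1\right) + 6\right) \left(-19\right) = \left(-3 + 6\right) \left(-19\right) = 3 \left(-19\right) = -57$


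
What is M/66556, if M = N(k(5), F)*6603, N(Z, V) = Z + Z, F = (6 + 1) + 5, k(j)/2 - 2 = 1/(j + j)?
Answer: 19809/23770 ≈ 0.83336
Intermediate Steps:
k(j) = 4 + 1/j (k(j) = 4 + 2/(j + j) = 4 + 2/((2*j)) = 4 + 2*(1/(2*j)) = 4 + 1/j)
F = 12 (F = 7 + 5 = 12)
N(Z, V) = 2*Z
M = 277326/5 (M = (2*(4 + 1/5))*6603 = (2*(21/5))*6603 = (42/5)*6603 = 277326/5 ≈ 55465.)
M/66556 = (277326/5)/66556 = (277326/5)*(1/66556) = 19809/23770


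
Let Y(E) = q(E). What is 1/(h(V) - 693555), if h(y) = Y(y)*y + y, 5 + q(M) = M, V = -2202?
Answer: 1/4164057 ≈ 2.4015e-7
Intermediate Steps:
q(M) = -5 + M
Y(E) = -5 + E
h(y) = y + y*(-5 + y) (h(y) = (-5 + y)*y + y = y*(-5 + y) + y = y + y*(-5 + y))
1/(h(V) - 693555) = 1/(-2202*(-4 - 2202) - 693555) = 1/(-2202*(-2206) - 693555) = 1/(4857612 - 693555) = 1/4164057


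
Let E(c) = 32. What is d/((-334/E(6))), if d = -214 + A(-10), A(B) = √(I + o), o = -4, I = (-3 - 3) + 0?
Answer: 3424/167 - 16*I*√10/167 ≈ 20.503 - 0.30297*I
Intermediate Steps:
I = -6 (I = -6 + 0 = -6)
A(B) = I*√10 (A(B) = √(-6 - 4) = √(-10) = I*√10)
d = -214 + I*√10 ≈ -214.0 + 3.1623*I
d/((-334/E(6))) = (-214 + I*√10)/((-334/32)) = (-214 + I*√10)/((-334*1/32)) = (-214 + I*√10)/(-167/16) = (-214 + I*√10)*(-16/167) = 3424/167 - 16*I*√10/167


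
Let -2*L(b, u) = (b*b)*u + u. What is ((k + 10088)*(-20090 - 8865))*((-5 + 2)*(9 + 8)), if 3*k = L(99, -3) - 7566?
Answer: 18410081235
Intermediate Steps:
L(b, u) = -u/2 - u*b²/2 (L(b, u) = -((b*b)*u + u)/2 = -(b²*u + u)/2 = -(u*b² + u)/2 = -(u + u*b²)/2 = -u/2 - u*b²/2)
k = 2379 (k = (-½*(-3)*(1 + 99²) - 7566)/3 = (-½*(-3)*(1 + 9801) - 7566)/3 = (-½*(-3)*9802 - 7566)/3 = (14703 - 7566)/3 = (⅓)*7137 = 2379)
((k + 10088)*(-20090 - 8865))*((-5 + 2)*(9 + 8)) = ((2379 + 10088)*(-20090 - 8865))*((-5 + 2)*(9 + 8)) = (12467*(-28955))*(-3*17) = -360981985*(-51) = 18410081235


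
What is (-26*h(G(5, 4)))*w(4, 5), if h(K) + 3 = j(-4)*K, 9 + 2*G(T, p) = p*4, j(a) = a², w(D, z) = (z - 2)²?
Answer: -12402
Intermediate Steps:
w(D, z) = (-2 + z)²
G(T, p) = -9/2 + 2*p (G(T, p) = -9/2 + (p*4)/2 = -9/2 + (4*p)/2 = -9/2 + 2*p)
h(K) = -3 + 16*K (h(K) = -3 + (-4)²*K = -3 + 16*K)
(-26*h(G(5, 4)))*w(4, 5) = (-26*(-3 + 16*(-9/2 + 2*4)))*(-2 + 5)² = -26*(-3 + 16*(-9/2 + 8))*3² = -26*(-3 + 16*(7/2))*9 = -26*(-3 + 56)*9 = -26*53*9 = -1378*9 = -12402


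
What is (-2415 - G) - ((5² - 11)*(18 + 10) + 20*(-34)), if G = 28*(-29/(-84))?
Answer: -6410/3 ≈ -2136.7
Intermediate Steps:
G = 29/3 (G = 28*(-29*(-1/84)) = 28*(29/84) = 29/3 ≈ 9.6667)
(-2415 - G) - ((5² - 11)*(18 + 10) + 20*(-34)) = (-2415 - 1*29/3) - ((5² - 11)*(18 + 10) + 20*(-34)) = (-2415 - 29/3) - ((25 - 11)*28 - 680) = -7274/3 - (14*28 - 680) = -7274/3 - (392 - 680) = -7274/3 - 1*(-288) = -7274/3 + 288 = -6410/3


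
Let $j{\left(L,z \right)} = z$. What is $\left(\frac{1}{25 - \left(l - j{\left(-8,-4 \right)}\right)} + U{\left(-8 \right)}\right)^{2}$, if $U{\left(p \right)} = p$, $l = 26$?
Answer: $\frac{1681}{25} \approx 67.24$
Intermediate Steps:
$\left(\frac{1}{25 - \left(l - j{\left(-8,-4 \right)}\right)} + U{\left(-8 \right)}\right)^{2} = \left(\frac{1}{25 - 30} - 8\right)^{2} = \left(\frac{1}{-5} - 8\right)^{2} = \left(- \frac{1}{5} - 8\right)^{2} = \left(- \frac{41}{5}\right)^{2} = \frac{1681}{25}$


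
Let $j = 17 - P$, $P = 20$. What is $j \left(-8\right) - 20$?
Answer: $4$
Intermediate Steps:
$j = -3$ ($j = 17 - 20 = -3$)
$j \left(-8\right) - 20 = \left(-3\right) \left(-8\right) - 20 = 24 - 20 = 4$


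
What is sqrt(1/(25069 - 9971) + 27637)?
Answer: 3*sqrt(699982580094)/15098 ≈ 166.24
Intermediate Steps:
sqrt(1/(25069 - 9971) + 27637) = sqrt(1/15098 + 27637) = sqrt(417263427/15098) = 3*sqrt(699982580094)/15098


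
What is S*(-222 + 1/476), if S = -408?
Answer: 634026/7 ≈ 90575.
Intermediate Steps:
S*(-222 + 1/476) = -408*(-222 + 1/476) = -408*(-105671/476) = 634026/7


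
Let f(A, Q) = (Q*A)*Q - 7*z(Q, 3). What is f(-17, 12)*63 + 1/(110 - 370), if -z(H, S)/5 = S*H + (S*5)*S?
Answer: 6339059/260 ≈ 24381.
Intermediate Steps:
z(H, S) = -25*S**2 - 5*H*S (z(H, S) = -5*(S*H + (S*5)*S) = -5*(H*S + (5*S)*S) = -5*(H*S + 5*S**2) = -5*(5*S**2 + H*S) = -25*S**2 - 5*H*S)
f(A, Q) = 1575 + 105*Q + A*Q**2 (f(A, Q) = (Q*A)*Q - (-35)*3*(Q + 5*3) = (A*Q)*Q - (-35)*3*(Q + 15) = A*Q**2 - (-35)*3*(15 + Q) = A*Q**2 - 7*(-225 - 15*Q) = A*Q**2 + (1575 + 105*Q) = 1575 + 105*Q + A*Q**2)
f(-17, 12)*63 + 1/(110 - 370) = (1575 + 105*12 - 17*12**2)*63 + 1/(110 - 370) = (1575 + 1260 - 17*144)*63 + 1/(-260) = (1575 + 1260 - 2448)*63 - 1/260 = 387*63 - 1/260 = 24381 - 1/260 = 6339059/260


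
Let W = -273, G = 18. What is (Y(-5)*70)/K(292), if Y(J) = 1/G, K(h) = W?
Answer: -5/351 ≈ -0.014245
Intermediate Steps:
K(h) = -273
Y(J) = 1/18
(Y(-5)*70)/K(292) = ((1/18)*70)/(-273) = (35/9)*(-1/273) = -5/351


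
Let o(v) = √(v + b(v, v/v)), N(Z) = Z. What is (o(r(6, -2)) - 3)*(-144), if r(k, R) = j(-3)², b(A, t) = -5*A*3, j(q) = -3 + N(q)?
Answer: 432 - 864*I*√14 ≈ 432.0 - 3232.8*I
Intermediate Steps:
j(q) = -3 + q
b(A, t) = -15*A
r(k, R) = 36 (r(k, R) = (-3 - 3)² = (-6)² = 36)
o(v) = √14*√(-v) (o(v) = √(v - 15*v) = √(-14*v) = √14*√(-v))
(o(r(6, -2)) - 3)*(-144) = (√14*√(-1*36) - 3)*(-144) = (√14*√(-36) - 3)*(-144) = (√14*(6*I) - 3)*(-144) = (6*I*√14 - 3)*(-144) = (-3 + 6*I*√14)*(-144) = 432 - 864*I*√14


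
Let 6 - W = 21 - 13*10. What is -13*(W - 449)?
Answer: 4342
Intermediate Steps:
W = 115 (W = 6 - (21 - 13*10) = 6 - (21 - 130) = 6 - 1*(-109) = 6 + 109 = 115)
-13*(W - 449) = -13*(115 - 449) = -13*(-334) = 4342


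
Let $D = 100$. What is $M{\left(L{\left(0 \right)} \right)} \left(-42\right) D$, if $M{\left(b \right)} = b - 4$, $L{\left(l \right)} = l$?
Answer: $16800$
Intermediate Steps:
$M{\left(b \right)} = -4 + b$
$M{\left(L{\left(0 \right)} \right)} \left(-42\right) D = \left(-4 + 0\right) \left(-42\right) 100 = \left(-4\right) \left(-42\right) 100 = 168 \cdot 100 = 16800$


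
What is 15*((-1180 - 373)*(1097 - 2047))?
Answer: 22130250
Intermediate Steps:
15*((-1180 - 373)*(1097 - 2047)) = 15*(-1553*(-950)) = 15*1475350 = 22130250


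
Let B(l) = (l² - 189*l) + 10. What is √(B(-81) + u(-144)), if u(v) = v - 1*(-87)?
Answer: √21823 ≈ 147.73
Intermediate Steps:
u(v) = 87 + v (u(v) = v + 87 = 87 + v)
B(l) = 10 + l² - 189*l
√(B(-81) + u(-144)) = √((10 + (-81)² - 189*(-81)) + (87 - 144)) = √((10 + 6561 + 15309) - 57) = √(21880 - 57) = √21823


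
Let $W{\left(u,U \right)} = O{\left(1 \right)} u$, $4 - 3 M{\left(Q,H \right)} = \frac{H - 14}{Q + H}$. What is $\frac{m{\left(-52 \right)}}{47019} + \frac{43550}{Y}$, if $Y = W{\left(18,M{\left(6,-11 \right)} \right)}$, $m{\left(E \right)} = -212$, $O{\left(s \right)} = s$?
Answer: $\frac{341278939}{141057} \approx 2419.4$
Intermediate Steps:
$M{\left(Q,H \right)} = \frac{4}{3} - \frac{-14 + H}{3 \left(H + Q\right)}$ ($M{\left(Q,H \right)} = \frac{4}{3} - \frac{\left(H - 14\right) \frac{1}{Q + H}}{3} = \frac{4}{3} - \frac{\left(-14 + H\right) \frac{1}{H + Q}}{3} = \frac{4}{3} - \frac{\frac{1}{H + Q} \left(-14 + H\right)}{3} = \frac{4}{3} - \frac{-14 + H}{3 \left(H + Q\right)}$)
$W{\left(u,U \right)} = u$ ($W{\left(u,U \right)} = 1 u = u$)
$Y = 18$
$\frac{m{\left(-52 \right)}}{47019} + \frac{43550}{Y} = - \frac{212}{47019} + \frac{43550}{18} = \left(-212\right) \frac{1}{47019} + 43550 \cdot \frac{1}{18} = - \frac{212}{47019} + \frac{21775}{9} = \frac{341278939}{141057}$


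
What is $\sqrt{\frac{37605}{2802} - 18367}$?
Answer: $\frac{i \sqrt{16010854962}}{934} \approx 135.48 i$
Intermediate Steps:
$\sqrt{\frac{37605}{2802} - 18367} = \sqrt{37605 \cdot \frac{1}{2802} - 18367} = \sqrt{\frac{12535}{934} - 18367} = \sqrt{- \frac{17142243}{934}} = \frac{i \sqrt{16010854962}}{934}$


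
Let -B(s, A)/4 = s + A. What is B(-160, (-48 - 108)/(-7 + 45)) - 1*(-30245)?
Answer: 587127/19 ≈ 30901.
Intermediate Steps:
B(s, A) = -4*A - 4*s (B(s, A) = -4*(s + A) = -4*(A + s) = -4*A - 4*s)
B(-160, (-48 - 108)/(-7 + 45)) - 1*(-30245) = (-4*(-48 - 108)/(-7 + 45) - 4*(-160)) - 1*(-30245) = (-(-624)/38 + 640) + 30245 = (-4*(-78/19) + 640) + 30245 = (312/19 + 640) + 30245 = 12472/19 + 30245 = 587127/19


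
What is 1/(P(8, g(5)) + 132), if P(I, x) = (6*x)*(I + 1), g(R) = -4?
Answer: -1/84 ≈ -0.011905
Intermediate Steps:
P(I, x) = 6*x*(1 + I) (P(I, x) = (6*x)*(1 + I) = 6*x*(1 + I))
1/(P(8, g(5)) + 132) = 1/(6*(-4)*(1 + 8) + 132) = 1/(6*(-4)*9 + 132) = 1/(-216 + 132) = 1/(-84) = -1/84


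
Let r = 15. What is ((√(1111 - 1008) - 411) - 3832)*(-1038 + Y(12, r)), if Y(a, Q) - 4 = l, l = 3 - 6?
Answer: 4399991 - 1037*√103 ≈ 4.3895e+6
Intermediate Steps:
l = -3
Y(a, Q) = 1 (Y(a, Q) = 4 - 3 = 1)
((√(1111 - 1008) - 411) - 3832)*(-1038 + Y(12, r)) = ((√(1111 - 1008) - 411) - 3832)*(-1038 + 1) = ((√103 - 411) - 3832)*(-1037) = ((-411 + √103) - 3832)*(-1037) = (-4243 + √103)*(-1037) = 4399991 - 1037*√103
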